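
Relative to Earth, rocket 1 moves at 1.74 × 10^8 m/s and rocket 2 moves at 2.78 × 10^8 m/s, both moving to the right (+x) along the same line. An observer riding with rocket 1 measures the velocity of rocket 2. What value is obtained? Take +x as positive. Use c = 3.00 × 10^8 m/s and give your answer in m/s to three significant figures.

β_A = 0.580, β_B = 0.927 (dividing each by c = 3.00 × 10^8 m/s).
Transform to A's frame with the inverse velocity-addition law: u' = (u − v)/(1 − uv/c²), taking u = β_B and v = β_A.
u' = (0.927 − 0.580) / (1 − (0.580)(0.927)) = 0.3467/0.4625 = 0.7495.
u' = 0.7495 × 3.00 × 10^8 m/s.

+2.25 × 10^8 m/s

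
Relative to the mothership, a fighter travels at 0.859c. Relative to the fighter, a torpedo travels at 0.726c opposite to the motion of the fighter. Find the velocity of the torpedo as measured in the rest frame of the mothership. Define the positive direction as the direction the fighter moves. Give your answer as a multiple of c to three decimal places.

With v = 0.859 and u' = -0.726 (in units of c),
u = (u' + v)/(1 + u'v/c²):
u = (-0.726 + 0.859) / (1 + (-0.726)·0.859) = 0.1330/0.3764 = 0.3534

+0.353c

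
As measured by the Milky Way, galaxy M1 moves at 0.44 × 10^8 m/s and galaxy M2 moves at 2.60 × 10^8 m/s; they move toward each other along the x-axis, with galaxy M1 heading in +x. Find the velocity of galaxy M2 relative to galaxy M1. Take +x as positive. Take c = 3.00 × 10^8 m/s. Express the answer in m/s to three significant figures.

-2.70 × 10^8 m/s

β_A = 0.147, β_B = -0.867 (dividing each by c = 3.00 × 10^8 m/s).
Transform to A's frame with the inverse velocity-addition law: u' = (u − v)/(1 − uv/c²), taking u = β_B and v = β_A.
u' = (-0.867 − 0.147) / (1 − (0.147)(-0.867)) = -1.0133/1.1271 = -0.8991.
u' = -0.8991 × 3.00 × 10^8 m/s.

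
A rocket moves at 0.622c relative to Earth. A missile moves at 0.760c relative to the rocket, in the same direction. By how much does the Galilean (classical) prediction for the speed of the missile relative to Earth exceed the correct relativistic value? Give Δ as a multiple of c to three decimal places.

Δ = 0.444c

Galilean: u_cl = 0.760 + 0.622 = 1.3820.
Relativistic: u_rel = (0.760 + 0.622) / (1 + 0.760·0.622) = 1.3820/1.4727 = 0.9384.
Δ = 1.3820 − 0.9384 = 0.4436.
(The classical prediction exceeds c; the relativistic result does not.)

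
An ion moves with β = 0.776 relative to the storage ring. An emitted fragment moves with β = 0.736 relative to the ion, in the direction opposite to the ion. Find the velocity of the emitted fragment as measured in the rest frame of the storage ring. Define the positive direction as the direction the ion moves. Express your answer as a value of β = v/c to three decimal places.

With v = 0.776 and u' = -0.736 (in units of c),
u = (u' + v)/(1 + u'v/c²):
u = (-0.736 + 0.776) / (1 + (-0.736)·0.776) = 0.0400/0.4289 = 0.0933

β = +0.093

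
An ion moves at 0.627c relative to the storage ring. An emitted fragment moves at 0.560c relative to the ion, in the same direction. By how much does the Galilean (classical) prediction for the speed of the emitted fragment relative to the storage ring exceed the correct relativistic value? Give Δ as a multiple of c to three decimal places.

Galilean: u_cl = 0.560 + 0.627 = 1.1870.
Relativistic: u_rel = (0.560 + 0.627) / (1 + 0.560·0.627) = 1.1870/1.3511 = 0.8785.
Δ = 1.1870 − 0.8785 = 0.3085.
(The classical prediction exceeds c; the relativistic result does not.)

Δ = 0.308c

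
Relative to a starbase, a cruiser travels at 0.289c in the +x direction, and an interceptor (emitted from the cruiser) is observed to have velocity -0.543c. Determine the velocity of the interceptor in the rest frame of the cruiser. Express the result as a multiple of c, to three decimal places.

-0.719c

Invert the composition law: u' = (u − v)/(1 − uv/c²).
u' = (-0.543 − 0.289) / (1 − (-0.543)(0.289)) = -0.8320/1.1569 = -0.7191.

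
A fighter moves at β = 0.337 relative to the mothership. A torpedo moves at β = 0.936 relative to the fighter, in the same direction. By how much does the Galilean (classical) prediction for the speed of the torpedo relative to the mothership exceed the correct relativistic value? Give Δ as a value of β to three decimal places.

Δ = 0.305

Galilean: u_cl = 0.936 + 0.337 = 1.2730.
Relativistic: u_rel = (0.936 + 0.337) / (1 + 0.936·0.337) = 1.2730/1.3154 = 0.9677.
Δ = 1.2730 − 0.9677 = 0.3053.
(The classical prediction exceeds c; the relativistic result does not.)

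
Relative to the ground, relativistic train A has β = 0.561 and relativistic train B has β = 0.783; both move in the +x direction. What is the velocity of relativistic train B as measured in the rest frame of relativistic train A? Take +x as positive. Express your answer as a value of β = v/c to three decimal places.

β = +0.396

β_A = 0.561, β_B = 0.783.
Transform to A's frame with the inverse velocity-addition law: u' = (u − v)/(1 − uv/c²), taking u = β_B and v = β_A.
u' = (0.783 − 0.561) / (1 − (0.561)(0.783)) = 0.2220/0.5607 = 0.3959.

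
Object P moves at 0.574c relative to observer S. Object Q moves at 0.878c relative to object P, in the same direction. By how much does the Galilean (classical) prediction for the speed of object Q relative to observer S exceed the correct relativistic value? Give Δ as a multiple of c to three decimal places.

Δ = 0.487c

Galilean: u_cl = 0.878 + 0.574 = 1.4520.
Relativistic: u_rel = (0.878 + 0.574) / (1 + 0.878·0.574) = 1.4520/1.5040 = 0.9654.
Δ = 1.4520 − 0.9654 = 0.4866.
(The classical prediction exceeds c; the relativistic result does not.)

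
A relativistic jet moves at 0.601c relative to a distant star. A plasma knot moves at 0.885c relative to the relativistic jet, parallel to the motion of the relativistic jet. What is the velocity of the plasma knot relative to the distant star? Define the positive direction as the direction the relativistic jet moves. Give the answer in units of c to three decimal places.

With v = 0.601 and u' = 0.885 (in units of c),
u = (u' + v)/(1 + u'v/c²):
u = (0.885 + 0.601) / (1 + 0.885·0.601) = 1.4860/1.5319 = 0.9700

0.970c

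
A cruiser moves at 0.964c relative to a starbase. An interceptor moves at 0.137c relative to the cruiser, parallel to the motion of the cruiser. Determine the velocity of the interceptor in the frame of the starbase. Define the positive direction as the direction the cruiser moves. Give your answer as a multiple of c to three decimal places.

With v = 0.964 and u' = 0.137 (in units of c),
u = (u' + v)/(1 + u'v/c²):
u = (0.137 + 0.964) / (1 + 0.137·0.964) = 1.1010/1.1321 = 0.9726

0.973c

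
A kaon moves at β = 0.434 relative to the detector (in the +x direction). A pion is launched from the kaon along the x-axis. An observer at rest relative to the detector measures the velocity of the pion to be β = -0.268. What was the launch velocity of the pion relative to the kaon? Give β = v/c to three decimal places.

β = -0.629

Invert the composition law: u' = (u − v)/(1 − uv/c²).
u' = (-0.268 − 0.434) / (1 − (-0.268)(0.434)) = -0.7020/1.1163 = -0.6289.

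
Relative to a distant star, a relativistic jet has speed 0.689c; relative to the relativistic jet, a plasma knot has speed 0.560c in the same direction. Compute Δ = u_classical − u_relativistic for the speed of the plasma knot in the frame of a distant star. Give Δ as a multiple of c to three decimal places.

Δ = 0.348c

Galilean: u_cl = 0.560 + 0.689 = 1.2490.
Relativistic: u_rel = (0.560 + 0.689) / (1 + 0.560·0.689) = 1.2490/1.3858 = 0.9013.
Δ = 1.2490 − 0.9013 = 0.3477.
(The classical prediction exceeds c; the relativistic result does not.)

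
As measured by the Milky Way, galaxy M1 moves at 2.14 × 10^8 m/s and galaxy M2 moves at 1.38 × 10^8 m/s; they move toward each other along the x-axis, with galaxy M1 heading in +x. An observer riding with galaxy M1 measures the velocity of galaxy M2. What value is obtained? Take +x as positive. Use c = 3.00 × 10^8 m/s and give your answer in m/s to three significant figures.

β_A = 0.713, β_B = -0.460 (dividing each by c = 3.00 × 10^8 m/s).
Transform to A's frame with the inverse velocity-addition law: u' = (u − v)/(1 − uv/c²), taking u = β_B and v = β_A.
u' = (-0.460 − 0.713) / (1 − (0.713)(-0.460)) = -1.1733/1.3281 = -0.8834.
u' = -0.8834 × 3.00 × 10^8 m/s.

-2.65 × 10^8 m/s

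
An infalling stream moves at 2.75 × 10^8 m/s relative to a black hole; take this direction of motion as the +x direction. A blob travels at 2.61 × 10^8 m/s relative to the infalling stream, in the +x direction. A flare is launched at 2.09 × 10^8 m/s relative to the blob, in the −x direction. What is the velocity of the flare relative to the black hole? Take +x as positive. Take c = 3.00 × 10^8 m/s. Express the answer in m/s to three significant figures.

+2.90 × 10^8 m/s

Apply u = (u' + v)/(1 + u'v/c²) successively, working outward toward the black hole.
(Dividing each given speed by c = 3.00 × 10^8 m/s to work in units of c.)
Start: velocity of the infalling stream relative to the black hole = 0.9167c.
Compose with the blob (u' = 0.870 in the infalling stream frame): u_1 = (0.870 + 0.917) / (1 + 0.870·0.917) = 1.7867/1.7975 = 0.9940.
Compose with the flare (u' = -0.697 in the blob frame): u_2 = (-0.697 + 0.994) / (1 + (-0.697)·0.994) = 0.2973/0.3075 = 0.9667.
So u = 0.9667 × 3.00 × 10^8 m/s.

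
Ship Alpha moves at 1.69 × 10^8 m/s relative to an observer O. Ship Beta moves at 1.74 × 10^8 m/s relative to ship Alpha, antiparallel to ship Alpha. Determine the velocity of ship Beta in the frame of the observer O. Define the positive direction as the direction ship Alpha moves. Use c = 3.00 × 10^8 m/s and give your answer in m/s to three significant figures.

In units of c (dividing by 3.00 × 10^8 m/s): v = 0.563, u' = -0.580.
u = (u' + v)/(1 + u'v/c²):
u = (-0.580 + 0.563) / (1 + (-0.580)·0.563) = -0.0167/0.6733 = -0.0248
Converting back: u = -0.0248 × 3.00 × 10^8 m/s.

-7.43 × 10^6 m/s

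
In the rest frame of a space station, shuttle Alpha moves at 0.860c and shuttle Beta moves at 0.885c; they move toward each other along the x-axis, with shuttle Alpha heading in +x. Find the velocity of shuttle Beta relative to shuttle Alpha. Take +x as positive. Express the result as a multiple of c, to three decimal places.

-0.991c

β_A = 0.860, β_B = -0.885.
Transform to A's frame with the inverse velocity-addition law: u' = (u − v)/(1 − uv/c²), taking u = β_B and v = β_A.
u' = (-0.885 − 0.860) / (1 − (0.860)(-0.885)) = -1.7450/1.7611 = -0.9909.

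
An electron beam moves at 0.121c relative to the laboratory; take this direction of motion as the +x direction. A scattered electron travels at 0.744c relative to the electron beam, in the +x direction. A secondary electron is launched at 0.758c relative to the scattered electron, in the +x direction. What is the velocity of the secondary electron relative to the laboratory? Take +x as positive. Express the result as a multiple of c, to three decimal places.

Apply u = (u' + v)/(1 + u'v/c²) successively, working outward toward the laboratory.
Start: velocity of the electron beam relative to the laboratory = 0.1210c.
Compose with the scattered electron (u' = 0.744 in the electron beam frame): u_1 = (0.744 + 0.121) / (1 + 0.744·0.121) = 0.8650/1.0900 = 0.7936.
Compose with the secondary electron (u' = 0.758 in the scattered electron frame): u_2 = (0.758 + 0.794) / (1 + 0.758·0.794) = 1.5516/1.6015 = 0.9688.

0.969c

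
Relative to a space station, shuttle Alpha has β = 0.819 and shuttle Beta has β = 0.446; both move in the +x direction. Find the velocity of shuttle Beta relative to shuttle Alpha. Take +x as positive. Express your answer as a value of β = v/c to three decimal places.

β_A = 0.819, β_B = 0.446.
Transform to A's frame with the inverse velocity-addition law: u' = (u − v)/(1 − uv/c²), taking u = β_B and v = β_A.
u' = (0.446 − 0.819) / (1 − (0.819)(0.446)) = -0.3730/0.6347 = -0.5877.

β = -0.588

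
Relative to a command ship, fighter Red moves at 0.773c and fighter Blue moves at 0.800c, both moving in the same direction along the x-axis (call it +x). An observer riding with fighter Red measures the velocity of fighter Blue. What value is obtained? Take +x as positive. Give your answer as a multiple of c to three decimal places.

+0.071c

β_A = 0.773, β_B = 0.800.
Transform to A's frame with the inverse velocity-addition law: u' = (u − v)/(1 − uv/c²), taking u = β_B and v = β_A.
u' = (0.800 − 0.773) / (1 − (0.773)(0.800)) = 0.0270/0.3816 = 0.0708.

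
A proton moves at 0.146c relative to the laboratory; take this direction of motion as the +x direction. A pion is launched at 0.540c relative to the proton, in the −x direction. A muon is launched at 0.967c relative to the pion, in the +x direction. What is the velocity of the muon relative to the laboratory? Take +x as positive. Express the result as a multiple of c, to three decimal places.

+0.920c

Apply u = (u' + v)/(1 + u'v/c²) successively, working outward toward the laboratory.
Start: velocity of the proton relative to the laboratory = 0.1460c.
Compose with the pion (u' = -0.540 in the proton frame): u_1 = (-0.540 + 0.146) / (1 + (-0.540)·0.146) = -0.3940/0.9212 = -0.4277.
Compose with the muon (u' = 0.967 in the pion frame): u_2 = (0.967 + (-0.428)) / (1 + 0.967·(-0.428)) = 0.5393/0.5864 = 0.9197.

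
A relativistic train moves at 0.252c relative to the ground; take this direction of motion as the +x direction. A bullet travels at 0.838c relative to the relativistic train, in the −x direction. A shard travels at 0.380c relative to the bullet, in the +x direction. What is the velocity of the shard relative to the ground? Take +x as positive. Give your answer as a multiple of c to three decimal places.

-0.506c

Apply u = (u' + v)/(1 + u'v/c²) successively, working outward toward the ground.
Start: velocity of the relativistic train relative to the ground = 0.2520c.
Compose with the bullet (u' = -0.838 in the relativistic train frame): u_1 = (-0.838 + 0.252) / (1 + (-0.838)·0.252) = -0.5860/0.7888 = -0.7429.
Compose with the shard (u' = 0.380 in the bullet frame): u_2 = (0.380 + (-0.743)) / (1 + 0.380·(-0.743)) = -0.3629/0.7177 = -0.5056.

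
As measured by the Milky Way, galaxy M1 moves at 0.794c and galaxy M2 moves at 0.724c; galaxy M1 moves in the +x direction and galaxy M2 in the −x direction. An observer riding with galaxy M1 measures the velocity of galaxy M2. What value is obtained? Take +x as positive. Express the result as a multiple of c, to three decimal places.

-0.964c

β_A = 0.794, β_B = -0.724.
Transform to A's frame with the inverse velocity-addition law: u' = (u − v)/(1 − uv/c²), taking u = β_B and v = β_A.
u' = (-0.724 − 0.794) / (1 − (0.794)(-0.724)) = -1.5180/1.5749 = -0.9639.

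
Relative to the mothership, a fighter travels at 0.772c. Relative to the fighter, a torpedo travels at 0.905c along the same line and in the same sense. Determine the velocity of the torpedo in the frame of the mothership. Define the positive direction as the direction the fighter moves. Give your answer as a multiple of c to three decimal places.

With v = 0.772 and u' = 0.905 (in units of c),
u = (u' + v)/(1 + u'v/c²):
u = (0.905 + 0.772) / (1 + 0.905·0.772) = 1.6770/1.6987 = 0.9872
(Galilean addition would give +1.677c, exceeding c.)

0.987c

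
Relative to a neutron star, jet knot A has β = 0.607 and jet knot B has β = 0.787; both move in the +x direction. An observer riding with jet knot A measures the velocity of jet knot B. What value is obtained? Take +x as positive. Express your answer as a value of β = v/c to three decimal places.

β = +0.345

β_A = 0.607, β_B = 0.787.
Transform to A's frame with the inverse velocity-addition law: u' = (u − v)/(1 − uv/c²), taking u = β_B and v = β_A.
u' = (0.787 − 0.607) / (1 − (0.607)(0.787)) = 0.1800/0.5223 = 0.3446.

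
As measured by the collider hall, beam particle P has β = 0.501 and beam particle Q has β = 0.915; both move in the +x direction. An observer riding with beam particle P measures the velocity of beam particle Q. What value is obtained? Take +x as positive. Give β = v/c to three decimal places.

β = +0.764

β_A = 0.501, β_B = 0.915.
Transform to A's frame with the inverse velocity-addition law: u' = (u − v)/(1 − uv/c²), taking u = β_B and v = β_A.
u' = (0.915 − 0.501) / (1 − (0.501)(0.915)) = 0.4140/0.5416 = 0.7644.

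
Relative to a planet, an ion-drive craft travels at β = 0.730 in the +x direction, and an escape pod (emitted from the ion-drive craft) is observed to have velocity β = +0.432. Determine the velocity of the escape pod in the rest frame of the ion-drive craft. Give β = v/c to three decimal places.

β = -0.435

Invert the composition law: u' = (u − v)/(1 − uv/c²).
u' = (0.432 − 0.730) / (1 − (0.432)(0.730)) = -0.2980/0.6846 = -0.4353.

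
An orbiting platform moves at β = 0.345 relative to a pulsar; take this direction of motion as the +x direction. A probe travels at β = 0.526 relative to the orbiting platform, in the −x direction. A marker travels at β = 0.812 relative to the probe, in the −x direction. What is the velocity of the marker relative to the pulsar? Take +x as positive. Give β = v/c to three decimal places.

Apply u = (u' + v)/(1 + u'v/c²) successively, working outward toward the pulsar.
Start: velocity of the orbiting platform relative to the pulsar = 0.3450c.
Compose with the probe (u' = -0.526 in the orbiting platform frame): u_1 = (-0.526 + 0.345) / (1 + (-0.526)·0.345) = -0.1810/0.8185 = -0.2211.
Compose with the marker (u' = -0.812 in the probe frame): u_2 = (-0.812 + (-0.221)) / (1 + (-0.812)·(-0.221)) = -1.0331/1.1796 = -0.8759.

β = -0.876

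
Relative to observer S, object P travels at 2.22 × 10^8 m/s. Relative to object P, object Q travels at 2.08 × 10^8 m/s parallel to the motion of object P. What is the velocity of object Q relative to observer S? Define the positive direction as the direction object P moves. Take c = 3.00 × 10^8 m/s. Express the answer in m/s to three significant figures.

2.84 × 10^8 m/s

In units of c (dividing by 3.00 × 10^8 m/s): v = 0.740, u' = 0.693.
u = (u' + v)/(1 + u'v/c²):
u = (0.693 + 0.740) / (1 + 0.693·0.740) = 1.4333/1.5131 = 0.9473
Converting back: u = 0.9473 × 3.00 × 10^8 m/s.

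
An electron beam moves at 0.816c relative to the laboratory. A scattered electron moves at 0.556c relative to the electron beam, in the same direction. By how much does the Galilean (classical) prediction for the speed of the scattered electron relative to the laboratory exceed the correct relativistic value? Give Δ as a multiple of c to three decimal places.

Δ = 0.428c

Galilean: u_cl = 0.556 + 0.816 = 1.3720.
Relativistic: u_rel = (0.556 + 0.816) / (1 + 0.556·0.816) = 1.3720/1.4537 = 0.9438.
Δ = 1.3720 − 0.9438 = 0.4282.
(The classical prediction exceeds c; the relativistic result does not.)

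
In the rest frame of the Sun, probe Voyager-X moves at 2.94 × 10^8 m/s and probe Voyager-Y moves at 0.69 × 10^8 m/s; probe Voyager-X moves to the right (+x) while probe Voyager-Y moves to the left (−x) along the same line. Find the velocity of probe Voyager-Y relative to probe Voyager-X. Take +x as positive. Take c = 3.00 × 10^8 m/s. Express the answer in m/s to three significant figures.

β_A = 0.980, β_B = -0.230 (dividing each by c = 3.00 × 10^8 m/s).
Transform to A's frame with the inverse velocity-addition law: u' = (u − v)/(1 − uv/c²), taking u = β_B and v = β_A.
u' = (-0.230 − 0.980) / (1 − (0.980)(-0.230)) = -1.2100/1.2254 = -0.9874.
u' = -0.9874 × 3.00 × 10^8 m/s.

-2.96 × 10^8 m/s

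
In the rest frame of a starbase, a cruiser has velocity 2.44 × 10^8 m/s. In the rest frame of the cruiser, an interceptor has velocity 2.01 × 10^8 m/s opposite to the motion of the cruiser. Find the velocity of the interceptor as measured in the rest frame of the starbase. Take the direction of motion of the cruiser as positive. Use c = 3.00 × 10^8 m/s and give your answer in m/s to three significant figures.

In units of c (dividing by 3.00 × 10^8 m/s): v = 0.813, u' = -0.670.
u = (u' + v)/(1 + u'v/c²):
u = (-0.670 + 0.813) / (1 + (-0.670)·0.813) = 0.1433/0.4551 = 0.3150
Converting back: u = 0.3150 × 3.00 × 10^8 m/s.

+9.45 × 10^7 m/s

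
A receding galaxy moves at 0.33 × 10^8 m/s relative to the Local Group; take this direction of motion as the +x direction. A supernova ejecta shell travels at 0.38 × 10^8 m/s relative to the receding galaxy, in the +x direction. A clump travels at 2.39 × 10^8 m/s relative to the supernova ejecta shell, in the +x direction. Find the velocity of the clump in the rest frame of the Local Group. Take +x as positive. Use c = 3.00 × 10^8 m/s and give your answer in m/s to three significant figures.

Apply u = (u' + v)/(1 + u'v/c²) successively, working outward toward the Local Group.
(Dividing each given speed by c = 3.00 × 10^8 m/s to work in units of c.)
Start: velocity of the receding galaxy relative to the Local Group = 0.1100c.
Compose with the supernova ejecta shell (u' = 0.127 in the receding galaxy frame): u_1 = (0.127 + 0.110) / (1 + 0.127·0.110) = 0.2367/1.0139 = 0.2334.
Compose with the clump (u' = 0.797 in the supernova ejecta shell frame): u_2 = (0.797 + 0.233) / (1 + 0.797·0.233) = 1.0301/1.1860 = 0.8686.
So u = 0.8686 × 3.00 × 10^8 m/s.

2.61 × 10^8 m/s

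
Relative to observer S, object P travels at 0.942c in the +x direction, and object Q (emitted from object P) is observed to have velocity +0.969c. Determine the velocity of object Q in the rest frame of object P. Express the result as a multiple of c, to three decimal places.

Invert the composition law: u' = (u − v)/(1 − uv/c²).
u' = (0.969 − 0.942) / (1 − (0.969)(0.942)) = 0.0270/0.0872 = 0.3096.

+0.310c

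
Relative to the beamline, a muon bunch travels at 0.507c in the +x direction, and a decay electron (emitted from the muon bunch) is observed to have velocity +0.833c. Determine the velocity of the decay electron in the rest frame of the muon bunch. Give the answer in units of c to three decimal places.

Invert the composition law: u' = (u − v)/(1 − uv/c²).
u' = (0.833 − 0.507) / (1 − (0.833)(0.507)) = 0.3260/0.5777 = 0.5643.

+0.564c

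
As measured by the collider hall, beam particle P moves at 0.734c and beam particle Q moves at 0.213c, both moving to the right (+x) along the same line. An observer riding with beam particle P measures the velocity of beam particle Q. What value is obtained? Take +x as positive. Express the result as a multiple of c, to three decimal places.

-0.618c

β_A = 0.734, β_B = 0.213.
Transform to A's frame with the inverse velocity-addition law: u' = (u − v)/(1 − uv/c²), taking u = β_B and v = β_A.
u' = (0.213 − 0.734) / (1 − (0.734)(0.213)) = -0.5210/0.8437 = -0.6175.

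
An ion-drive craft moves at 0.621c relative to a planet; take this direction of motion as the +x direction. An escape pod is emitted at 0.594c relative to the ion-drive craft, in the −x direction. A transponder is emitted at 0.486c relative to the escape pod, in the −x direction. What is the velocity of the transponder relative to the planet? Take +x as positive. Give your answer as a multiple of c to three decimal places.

Apply u = (u' + v)/(1 + u'v/c²) successively, working outward toward the planet.
Start: velocity of the ion-drive craft relative to the planet = 0.6210c.
Compose with the escape pod (u' = -0.594 in the ion-drive craft frame): u_1 = (-0.594 + 0.621) / (1 + (-0.594)·0.621) = 0.0270/0.6311 = 0.0428.
Compose with the transponder (u' = -0.486 in the escape pod frame): u_2 = (-0.486 + 0.043) / (1 + (-0.486)·0.043) = -0.4432/0.9792 = -0.4526.

-0.453c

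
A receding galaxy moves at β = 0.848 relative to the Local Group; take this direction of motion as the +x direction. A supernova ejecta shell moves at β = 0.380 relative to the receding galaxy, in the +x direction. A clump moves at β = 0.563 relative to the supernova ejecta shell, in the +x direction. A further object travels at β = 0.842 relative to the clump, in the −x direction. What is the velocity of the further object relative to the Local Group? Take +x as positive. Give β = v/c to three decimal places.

β = +0.785

Apply u = (u' + v)/(1 + u'v/c²) successively, working outward toward the Local Group.
Start: velocity of the receding galaxy relative to the Local Group = 0.8480c.
Compose with the supernova ejecta shell (u' = 0.380 in the receding galaxy frame): u_1 = (0.380 + 0.848) / (1 + 0.380·0.848) = 1.2280/1.3222 = 0.9287.
Compose with the clump (u' = 0.563 in the supernova ejecta shell frame): u_2 = (0.563 + 0.929) / (1 + 0.563·0.929) = 1.4917/1.5229 = 0.9795.
Compose with the further object (u' = -0.842 in the clump frame): u_3 = (-0.842 + 0.980) / (1 + (-0.842)·0.980) = 0.1375/0.1752 = 0.7850.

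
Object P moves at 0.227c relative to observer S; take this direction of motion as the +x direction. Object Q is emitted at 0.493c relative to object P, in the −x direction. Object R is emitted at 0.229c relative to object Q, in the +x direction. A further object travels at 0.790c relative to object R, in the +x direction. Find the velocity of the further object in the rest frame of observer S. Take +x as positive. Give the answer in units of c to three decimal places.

Apply u = (u' + v)/(1 + u'v/c²) successively, working outward toward observer S.
Start: velocity of object P relative to observer S = 0.2270c.
Compose with object Q (u' = -0.493 in object P frame): u_1 = (-0.493 + 0.227) / (1 + (-0.493)·0.227) = -0.2660/0.8881 = -0.2995.
Compose with object R (u' = 0.229 in object Q frame): u_2 = (0.229 + (-0.300)) / (1 + 0.229·(-0.300)) = -0.0705/0.9314 = -0.0757.
Compose with the further object (u' = 0.790 in object R frame): u_3 = (0.790 + (-0.076)) / (1 + 0.790·(-0.076)) = 0.7143/0.9402 = 0.7597.

+0.760c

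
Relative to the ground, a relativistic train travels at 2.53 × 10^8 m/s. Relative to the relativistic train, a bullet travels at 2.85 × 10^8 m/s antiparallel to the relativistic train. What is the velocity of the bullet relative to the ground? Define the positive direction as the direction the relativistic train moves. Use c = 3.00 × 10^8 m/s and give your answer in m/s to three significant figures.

In units of c (dividing by 3.00 × 10^8 m/s): v = 0.843, u' = -0.950.
u = (u' + v)/(1 + u'v/c²):
u = (-0.950 + 0.843) / (1 + (-0.950)·0.843) = -0.1067/0.1988 = -0.5365
Converting back: u = -0.5365 × 3.00 × 10^8 m/s.

-1.61 × 10^8 m/s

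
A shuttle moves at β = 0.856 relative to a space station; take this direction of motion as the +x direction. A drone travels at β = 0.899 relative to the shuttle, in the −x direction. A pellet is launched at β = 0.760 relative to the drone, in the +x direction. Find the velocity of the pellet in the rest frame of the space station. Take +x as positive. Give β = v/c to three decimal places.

Apply u = (u' + v)/(1 + u'v/c²) successively, working outward toward the space station.
Start: velocity of the shuttle relative to the space station = 0.8560c.
Compose with the drone (u' = -0.899 in the shuttle frame): u_1 = (-0.899 + 0.856) / (1 + (-0.899)·0.856) = -0.0430/0.2305 = -0.1866.
Compose with the pellet (u' = 0.760 in the drone frame): u_2 = (0.760 + (-0.187)) / (1 + 0.760·(-0.187)) = 0.5734/0.8582 = 0.6682.

β = +0.668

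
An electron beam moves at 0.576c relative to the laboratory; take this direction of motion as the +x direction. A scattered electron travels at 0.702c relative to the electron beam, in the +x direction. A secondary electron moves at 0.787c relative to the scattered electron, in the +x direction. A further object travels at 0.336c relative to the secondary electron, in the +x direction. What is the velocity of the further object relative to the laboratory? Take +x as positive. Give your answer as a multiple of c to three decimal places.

Apply u = (u' + v)/(1 + u'v/c²) successively, working outward toward the laboratory.
Start: velocity of the electron beam relative to the laboratory = 0.5760c.
Compose with the scattered electron (u' = 0.702 in the electron beam frame): u_1 = (0.702 + 0.576) / (1 + 0.702·0.576) = 1.2780/1.4044 = 0.9100.
Compose with the secondary electron (u' = 0.787 in the scattered electron frame): u_2 = (0.787 + 0.910) / (1 + 0.787·0.910) = 1.6970/1.7162 = 0.9888.
Compose with the further object (u' = 0.336 in the secondary electron frame): u_3 = (0.336 + 0.989) / (1 + 0.336·0.989) = 1.3248/1.3322 = 0.9944.

0.994c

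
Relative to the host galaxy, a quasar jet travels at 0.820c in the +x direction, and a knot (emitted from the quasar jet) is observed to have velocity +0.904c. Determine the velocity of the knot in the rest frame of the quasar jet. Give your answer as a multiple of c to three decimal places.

+0.325c

Invert the composition law: u' = (u − v)/(1 − uv/c²).
u' = (0.904 − 0.820) / (1 − (0.904)(0.820)) = 0.0840/0.2587 = 0.3247.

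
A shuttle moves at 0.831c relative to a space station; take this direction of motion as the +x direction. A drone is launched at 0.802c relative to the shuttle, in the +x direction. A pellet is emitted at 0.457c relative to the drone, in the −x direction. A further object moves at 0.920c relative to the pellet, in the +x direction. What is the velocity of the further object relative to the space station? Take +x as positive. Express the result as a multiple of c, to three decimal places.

Apply u = (u' + v)/(1 + u'v/c²) successively, working outward toward the space station.
Start: velocity of the shuttle relative to the space station = 0.8310c.
Compose with the drone (u' = 0.802 in the shuttle frame): u_1 = (0.802 + 0.831) / (1 + 0.802·0.831) = 1.6330/1.6665 = 0.9799.
Compose with the pellet (u' = -0.457 in the drone frame): u_2 = (-0.457 + 0.980) / (1 + (-0.457)·0.980) = 0.5229/0.5522 = 0.9470.
Compose with the further object (u' = 0.920 in the pellet frame): u_3 = (0.920 + 0.947) / (1 + 0.920·0.947) = 1.8670/1.8713 = 0.9977.

+0.998c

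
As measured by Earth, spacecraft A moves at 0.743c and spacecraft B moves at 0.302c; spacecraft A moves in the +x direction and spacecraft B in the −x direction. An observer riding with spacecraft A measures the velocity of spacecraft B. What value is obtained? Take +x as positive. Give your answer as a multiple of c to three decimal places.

β_A = 0.743, β_B = -0.302.
Transform to A's frame with the inverse velocity-addition law: u' = (u − v)/(1 − uv/c²), taking u = β_B and v = β_A.
u' = (-0.302 − 0.743) / (1 − (0.743)(-0.302)) = -1.0450/1.2244 = -0.8535.

-0.853c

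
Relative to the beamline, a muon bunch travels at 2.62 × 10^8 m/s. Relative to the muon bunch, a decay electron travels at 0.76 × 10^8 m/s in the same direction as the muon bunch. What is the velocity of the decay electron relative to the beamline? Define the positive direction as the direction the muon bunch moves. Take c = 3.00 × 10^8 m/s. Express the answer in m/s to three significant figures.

In units of c (dividing by 3.00 × 10^8 m/s): v = 0.873, u' = 0.253.
u = (u' + v)/(1 + u'v/c²):
u = (0.253 + 0.873) / (1 + 0.253·0.873) = 1.1267/1.2212 = 0.9226
Converting back: u = 0.9226 × 3.00 × 10^8 m/s.

2.77 × 10^8 m/s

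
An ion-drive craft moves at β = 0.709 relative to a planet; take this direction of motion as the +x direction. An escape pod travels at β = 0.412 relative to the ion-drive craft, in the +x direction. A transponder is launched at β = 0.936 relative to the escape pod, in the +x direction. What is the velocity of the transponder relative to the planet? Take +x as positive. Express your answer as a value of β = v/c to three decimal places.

β = 0.995

Apply u = (u' + v)/(1 + u'v/c²) successively, working outward toward the planet.
Start: velocity of the ion-drive craft relative to the planet = 0.7090c.
Compose with the escape pod (u' = 0.412 in the ion-drive craft frame): u_1 = (0.412 + 0.709) / (1 + 0.412·0.709) = 1.1210/1.2921 = 0.8676.
Compose with the transponder (u' = 0.936 in the escape pod frame): u_2 = (0.936 + 0.868) / (1 + 0.936·0.868) = 1.8036/1.8120 = 0.9953.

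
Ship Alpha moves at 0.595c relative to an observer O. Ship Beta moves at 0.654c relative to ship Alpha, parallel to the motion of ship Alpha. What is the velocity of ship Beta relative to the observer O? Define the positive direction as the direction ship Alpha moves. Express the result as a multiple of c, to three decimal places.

With v = 0.595 and u' = 0.654 (in units of c),
u = (u' + v)/(1 + u'v/c²):
u = (0.654 + 0.595) / (1 + 0.654·0.595) = 1.2490/1.3891 = 0.8991
(Galilean addition would give +1.249c, exceeding c.)

0.899c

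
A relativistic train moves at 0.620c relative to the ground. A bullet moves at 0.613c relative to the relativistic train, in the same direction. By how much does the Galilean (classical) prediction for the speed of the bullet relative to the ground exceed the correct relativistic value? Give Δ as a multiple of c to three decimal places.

Δ = 0.340c

Galilean: u_cl = 0.613 + 0.620 = 1.2330.
Relativistic: u_rel = (0.613 + 0.620) / (1 + 0.613·0.620) = 1.2330/1.3801 = 0.8934.
Δ = 1.2330 − 0.8934 = 0.3396.
(The classical prediction exceeds c; the relativistic result does not.)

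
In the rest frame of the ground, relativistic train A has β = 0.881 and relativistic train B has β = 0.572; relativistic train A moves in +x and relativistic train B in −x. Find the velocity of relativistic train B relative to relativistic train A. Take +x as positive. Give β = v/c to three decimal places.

β_A = 0.881, β_B = -0.572.
Transform to A's frame with the inverse velocity-addition law: u' = (u − v)/(1 − uv/c²), taking u = β_B and v = β_A.
u' = (-0.572 − 0.881) / (1 − (0.881)(-0.572)) = -1.4530/1.5039 = -0.9661.

β = -0.966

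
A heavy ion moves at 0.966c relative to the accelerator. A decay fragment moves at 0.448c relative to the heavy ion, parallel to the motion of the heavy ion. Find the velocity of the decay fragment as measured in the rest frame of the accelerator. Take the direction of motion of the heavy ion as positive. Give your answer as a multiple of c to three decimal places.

With v = 0.966 and u' = 0.448 (in units of c),
u = (u' + v)/(1 + u'v/c²):
u = (0.448 + 0.966) / (1 + 0.448·0.966) = 1.4140/1.4328 = 0.9869

0.987c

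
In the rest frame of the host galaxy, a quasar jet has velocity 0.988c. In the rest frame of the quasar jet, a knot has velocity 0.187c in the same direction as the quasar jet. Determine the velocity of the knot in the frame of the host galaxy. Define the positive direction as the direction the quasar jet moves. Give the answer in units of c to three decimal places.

With v = 0.988 and u' = 0.187 (in units of c),
u = (u' + v)/(1 + u'v/c²):
u = (0.187 + 0.988) / (1 + 0.187·0.988) = 1.1750/1.1848 = 0.9918

0.992c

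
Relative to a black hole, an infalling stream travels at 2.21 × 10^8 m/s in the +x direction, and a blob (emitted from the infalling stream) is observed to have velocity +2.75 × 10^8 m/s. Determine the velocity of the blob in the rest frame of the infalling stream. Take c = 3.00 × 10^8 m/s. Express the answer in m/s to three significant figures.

+1.66 × 10^8 m/s

v = 0.737c, u = 0.917c.
Invert the composition law: u' = (u − v)/(1 − uv/c²).
u' = (0.917 − 0.737) / (1 − (0.917)(0.737)) = 0.1800/0.3247 = 0.5543.
u' = 0.5543 × 3.00 × 10^8 m/s.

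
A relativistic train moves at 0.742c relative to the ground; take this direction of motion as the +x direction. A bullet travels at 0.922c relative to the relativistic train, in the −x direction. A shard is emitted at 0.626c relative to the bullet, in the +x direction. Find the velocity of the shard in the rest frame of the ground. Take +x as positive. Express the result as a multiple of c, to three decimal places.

+0.087c

Apply u = (u' + v)/(1 + u'v/c²) successively, working outward toward the ground.
Start: velocity of the relativistic train relative to the ground = 0.7420c.
Compose with the bullet (u' = -0.922 in the relativistic train frame): u_1 = (-0.922 + 0.742) / (1 + (-0.922)·0.742) = -0.1800/0.3159 = -0.5698.
Compose with the shard (u' = 0.626 in the bullet frame): u_2 = (0.626 + (-0.570)) / (1 + 0.626·(-0.570)) = 0.0562/0.6433 = 0.0873.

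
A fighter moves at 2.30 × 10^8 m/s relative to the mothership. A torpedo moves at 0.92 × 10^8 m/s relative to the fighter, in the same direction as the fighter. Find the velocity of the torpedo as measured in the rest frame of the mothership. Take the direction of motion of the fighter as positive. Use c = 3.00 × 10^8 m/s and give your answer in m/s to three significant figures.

2.61 × 10^8 m/s

In units of c (dividing by 3.00 × 10^8 m/s): v = 0.767, u' = 0.307.
u = (u' + v)/(1 + u'v/c²):
u = (0.307 + 0.767) / (1 + 0.307·0.767) = 1.0733/1.2351 = 0.8690
(Galilean addition would give +1.073c, exceeding c.)
Converting back: u = 0.8690 × 3.00 × 10^8 m/s.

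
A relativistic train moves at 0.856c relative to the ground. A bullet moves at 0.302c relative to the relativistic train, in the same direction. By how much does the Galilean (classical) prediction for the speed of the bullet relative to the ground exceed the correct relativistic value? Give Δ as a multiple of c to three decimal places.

Galilean: u_cl = 0.302 + 0.856 = 1.1580.
Relativistic: u_rel = (0.302 + 0.856) / (1 + 0.302·0.856) = 1.1580/1.2585 = 0.9201.
Δ = 1.1580 − 0.9201 = 0.2379.
(The classical prediction exceeds c; the relativistic result does not.)

Δ = 0.238c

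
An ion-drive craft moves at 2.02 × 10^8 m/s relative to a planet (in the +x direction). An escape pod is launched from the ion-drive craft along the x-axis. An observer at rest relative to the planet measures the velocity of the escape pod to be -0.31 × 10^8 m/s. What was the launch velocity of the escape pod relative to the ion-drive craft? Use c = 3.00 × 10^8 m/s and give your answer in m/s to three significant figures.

v = 0.673c, u = -0.103c.
Invert the composition law: u' = (u − v)/(1 − uv/c²).
u' = (-0.103 − 0.673) / (1 − (-0.103)(0.673)) = -0.7767/1.0696 = -0.7261.
u' = -0.7261 × 3.00 × 10^8 m/s.

-2.18 × 10^8 m/s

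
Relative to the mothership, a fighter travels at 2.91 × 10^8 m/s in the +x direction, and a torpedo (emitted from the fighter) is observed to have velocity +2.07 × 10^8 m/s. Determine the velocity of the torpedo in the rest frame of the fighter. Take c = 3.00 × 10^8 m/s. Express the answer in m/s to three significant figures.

v = 0.970c, u = 0.690c.
Invert the composition law: u' = (u − v)/(1 − uv/c²).
u' = (0.690 − 0.970) / (1 − (0.690)(0.970)) = -0.2800/0.3307 = -0.8467.
u' = -0.8467 × 3.00 × 10^8 m/s.

-2.54 × 10^8 m/s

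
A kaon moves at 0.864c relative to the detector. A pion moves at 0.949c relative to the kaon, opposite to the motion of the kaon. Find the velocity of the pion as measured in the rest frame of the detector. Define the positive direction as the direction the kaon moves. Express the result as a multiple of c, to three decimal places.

-0.472c

With v = 0.864 and u' = -0.949 (in units of c),
u = (u' + v)/(1 + u'v/c²):
u = (-0.949 + 0.864) / (1 + (-0.949)·0.864) = -0.0850/0.1801 = -0.4721
(Galilean addition would give -0.085c.)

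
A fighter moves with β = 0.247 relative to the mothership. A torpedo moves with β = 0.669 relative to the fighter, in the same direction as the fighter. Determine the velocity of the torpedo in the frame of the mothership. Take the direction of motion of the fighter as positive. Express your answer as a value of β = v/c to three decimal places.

β = 0.786

With v = 0.247 and u' = 0.669 (in units of c),
u = (u' + v)/(1 + u'v/c²):
u = (0.669 + 0.247) / (1 + 0.669·0.247) = 0.9160/1.1652 = 0.7861
(Galilean addition would give +0.916c.)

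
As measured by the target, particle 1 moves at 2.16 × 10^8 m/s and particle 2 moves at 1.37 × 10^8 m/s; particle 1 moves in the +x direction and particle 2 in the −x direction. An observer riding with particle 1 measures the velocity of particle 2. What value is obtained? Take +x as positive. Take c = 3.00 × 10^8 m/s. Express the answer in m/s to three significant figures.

-2.66 × 10^8 m/s

β_A = 0.720, β_B = -0.457 (dividing each by c = 3.00 × 10^8 m/s).
Transform to A's frame with the inverse velocity-addition law: u' = (u − v)/(1 − uv/c²), taking u = β_B and v = β_A.
u' = (-0.457 − 0.720) / (1 − (0.720)(-0.457)) = -1.1767/1.3288 = -0.8855.
u' = -0.8855 × 3.00 × 10^8 m/s.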